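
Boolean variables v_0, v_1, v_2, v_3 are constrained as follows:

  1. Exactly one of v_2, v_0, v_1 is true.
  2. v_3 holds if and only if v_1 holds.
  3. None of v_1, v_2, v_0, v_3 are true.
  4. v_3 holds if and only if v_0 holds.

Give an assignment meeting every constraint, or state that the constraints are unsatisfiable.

Case v_0 = True:
  Constraint (3) is violated (v_0=T) — contradiction.
Case v_0 = False:
  (3) forces v_1 = False.
  (1) with v_0=F, v_1=F forces v_2 = True.
  Constraint (3) is violated (v_2=T) — contradiction.
Both cases fail — unsatisfiable.

UNSATISFIABLE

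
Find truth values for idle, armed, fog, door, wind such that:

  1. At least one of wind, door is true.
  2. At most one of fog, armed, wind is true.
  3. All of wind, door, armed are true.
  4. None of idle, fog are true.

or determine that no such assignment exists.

Case fog = True:
  Constraint (4) is violated (fog=T) — contradiction.
Case fog = False:
  (3) forces wind = True.
  (2) with wind=T forces armed = False.
  Constraint (3) is violated (armed=F) — contradiction.
Both cases fail — unsatisfiable.

Unsatisfiable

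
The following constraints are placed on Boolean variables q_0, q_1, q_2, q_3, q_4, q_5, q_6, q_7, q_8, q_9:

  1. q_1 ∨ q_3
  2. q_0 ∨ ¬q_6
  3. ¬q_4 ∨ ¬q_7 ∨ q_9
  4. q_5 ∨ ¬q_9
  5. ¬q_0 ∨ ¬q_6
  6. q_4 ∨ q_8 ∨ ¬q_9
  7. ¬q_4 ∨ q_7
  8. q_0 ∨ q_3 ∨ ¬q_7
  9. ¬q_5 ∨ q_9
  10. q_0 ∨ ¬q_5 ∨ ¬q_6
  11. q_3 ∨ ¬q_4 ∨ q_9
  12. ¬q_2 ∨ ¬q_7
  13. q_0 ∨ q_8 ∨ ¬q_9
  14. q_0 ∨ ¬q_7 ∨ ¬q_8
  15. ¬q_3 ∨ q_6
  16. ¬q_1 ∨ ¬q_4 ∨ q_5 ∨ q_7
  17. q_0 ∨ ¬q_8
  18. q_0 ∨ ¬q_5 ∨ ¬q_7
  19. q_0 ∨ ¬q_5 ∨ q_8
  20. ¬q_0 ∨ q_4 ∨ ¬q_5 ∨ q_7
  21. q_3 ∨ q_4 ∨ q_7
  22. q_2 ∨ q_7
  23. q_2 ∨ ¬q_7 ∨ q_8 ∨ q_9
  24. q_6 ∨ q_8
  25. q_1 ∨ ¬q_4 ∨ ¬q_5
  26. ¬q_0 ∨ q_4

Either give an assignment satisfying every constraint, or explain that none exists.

q_0=T, q_1=T, q_2=F, q_3=F, q_4=T, q_5=T, q_6=F, q_7=T, q_8=T, q_9=T

Set q_0 = True.
  then (¬q_0 ∨ ¬q_6) forces q_6 = False.
  then (¬q_3 ∨ q_6) forces q_3 = False.
  then (q_6 ∨ q_8) forces q_8 = True.
  then (¬q_0 ∨ q_4) forces q_4 = True.
  then (q_1 ∨ q_3) forces q_1 = True.
  then (¬q_4 ∨ q_7) forces q_7 = True.
  then (q_3 ∨ ¬q_4 ∨ q_9) forces q_9 = True.
  then (¬q_2 ∨ ¬q_7) forces q_2 = False.
  then (q_5 ∨ ¬q_9) forces q_5 = True.
All clauses satisfied.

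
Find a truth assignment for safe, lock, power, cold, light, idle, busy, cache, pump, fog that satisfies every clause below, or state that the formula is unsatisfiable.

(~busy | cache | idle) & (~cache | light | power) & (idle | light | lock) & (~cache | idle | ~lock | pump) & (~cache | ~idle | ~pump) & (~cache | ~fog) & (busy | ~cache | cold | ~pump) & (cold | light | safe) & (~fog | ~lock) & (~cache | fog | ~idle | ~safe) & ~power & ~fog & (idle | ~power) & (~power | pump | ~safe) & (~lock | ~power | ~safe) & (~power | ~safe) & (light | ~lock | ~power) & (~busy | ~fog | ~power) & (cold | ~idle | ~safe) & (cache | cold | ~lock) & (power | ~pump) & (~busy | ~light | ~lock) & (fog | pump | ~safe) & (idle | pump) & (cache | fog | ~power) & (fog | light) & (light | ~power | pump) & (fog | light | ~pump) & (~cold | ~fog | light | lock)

Unit clause (~power) forces power = False.
Unit clause (~fog) forces fog = False.
In (power | ~pump) only ~pump is left, so pump = False.
In (fog | pump | ~safe) only ~safe is left, so safe = False.
In (idle | pump) only idle is left, so idle = True.
In (fog | light) only light is left, so light = True.
Set lock = False.
Set cold = False.
Set busy = True.
Set cache = False.
All clauses satisfied.

safe = False, lock = False, power = False, cold = False, light = True, idle = True, busy = True, cache = False, pump = False, fog = False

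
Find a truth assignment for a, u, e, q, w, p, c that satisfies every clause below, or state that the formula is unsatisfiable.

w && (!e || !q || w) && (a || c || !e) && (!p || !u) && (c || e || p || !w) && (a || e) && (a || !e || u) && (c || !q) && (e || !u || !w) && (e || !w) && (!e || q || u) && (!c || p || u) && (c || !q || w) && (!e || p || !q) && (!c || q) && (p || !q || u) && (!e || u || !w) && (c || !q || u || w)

Unit clause (w) forces w = True.
In (e || !w) only e is left, so e = True.
In (!e || u || !w) only u is left, so u = True.
In (!p || !u) only !p is left, so p = False.
In (!e || p || !q) only !q is left, so q = False.
In (!c || q) only !c is left, so c = False.
In (a || c || !e) only a is left, so a = True.
All clauses satisfied.

a = True, u = True, e = True, q = False, w = True, p = False, c = False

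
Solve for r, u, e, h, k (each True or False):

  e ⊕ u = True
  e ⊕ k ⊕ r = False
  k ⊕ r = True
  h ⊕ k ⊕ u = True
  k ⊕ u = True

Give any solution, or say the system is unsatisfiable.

r: False, u: False, e: True, h: False, k: True

e ⊕ u = T ⊕ F = True ✓
e ⊕ k ⊕ r = T ⊕ T ⊕ F = False ✓
k ⊕ r = T ⊕ F = True ✓
h ⊕ k ⊕ u = F ⊕ T ⊕ F = True ✓
k ⊕ u = T ⊕ F = True ✓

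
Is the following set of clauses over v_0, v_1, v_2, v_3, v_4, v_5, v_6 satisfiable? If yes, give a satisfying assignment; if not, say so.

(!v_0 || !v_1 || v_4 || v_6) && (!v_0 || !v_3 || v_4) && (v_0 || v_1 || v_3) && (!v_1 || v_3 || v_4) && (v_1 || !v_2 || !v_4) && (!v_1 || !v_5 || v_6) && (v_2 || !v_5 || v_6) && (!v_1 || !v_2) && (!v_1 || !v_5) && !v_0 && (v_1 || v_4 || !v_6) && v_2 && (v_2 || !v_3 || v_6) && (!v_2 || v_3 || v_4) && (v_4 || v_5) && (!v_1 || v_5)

Unit clause (!v_0) forces v_0 = False.
Unit clause (v_2) forces v_2 = True.
In (!v_1 || !v_2) only !v_1 is left, so v_1 = False.
In (v_0 || v_1 || v_3) only v_3 is left, so v_3 = True.
In (v_1 || !v_2 || !v_4) only !v_4 is left, so v_4 = False.
In (v_1 || v_4 || !v_6) only !v_6 is left, so v_6 = False.
In (v_4 || v_5) only v_5 is left, so v_5 = True.
All clauses satisfied.

v_0 = False, v_1 = False, v_2 = True, v_3 = True, v_4 = False, v_5 = True, v_6 = False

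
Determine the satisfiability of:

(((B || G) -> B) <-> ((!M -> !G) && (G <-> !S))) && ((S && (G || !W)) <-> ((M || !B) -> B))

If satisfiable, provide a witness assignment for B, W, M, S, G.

B: False, W: True, M: False, S: False, G: True

  ((B || G) -> B) <-> ((!M -> !G) && (G <-> !S)) = True
    (B || G) -> B = False
      B || G = True
    (!M -> !G) && (G <-> !S) = False
      !M -> !G = False
        !M = True
        !G = False
      G <-> !S = True
        !S = True
  (S && (G || !W)) <-> ((M || !B) -> B) = True
    S && (G || !W) = False
      G || !W = True
        !W = False
    (M || !B) -> B = False
      M || !B = True
        !B = True
Both conjuncts True, so the formula holds.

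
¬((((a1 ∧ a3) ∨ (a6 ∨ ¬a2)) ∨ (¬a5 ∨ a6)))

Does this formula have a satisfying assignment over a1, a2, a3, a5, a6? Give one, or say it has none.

a1 = False, a2 = True, a3 = True, a5 = True, a6 = False

  ¬((((a1 ∧ a3) ∨ (a6 ∨ ¬a2)) ∨ (¬a5 ∨ a6))) = True
    ((a1 ∧ a3) ∨ (a6 ∨ ¬a2)) ∨ (¬a5 ∨ a6) = False
      (a1 ∧ a3) ∨ (a6 ∨ ¬a2) = False
        a1 ∧ a3 = False
        a6 ∨ ¬a2 = False
          ¬a2 = False
      ¬a5 ∨ a6 = False
        ¬a5 = False
The formula evaluates to True.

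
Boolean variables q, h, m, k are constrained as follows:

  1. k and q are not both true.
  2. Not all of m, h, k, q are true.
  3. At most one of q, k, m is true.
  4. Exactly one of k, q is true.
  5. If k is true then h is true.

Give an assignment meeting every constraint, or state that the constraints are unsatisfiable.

q=T; h=F; m=F; k=F

  (1) k=F, q=T — not both ✓
  (2) {m, h, k, q}: 1/4 true — not all ✓
  (3) {q, k, m}: 1 true — at most one ✓
  (4) {k, q}: 1 true — exactly one ✓
  (5) k=F ⇒ h: vacuous ✓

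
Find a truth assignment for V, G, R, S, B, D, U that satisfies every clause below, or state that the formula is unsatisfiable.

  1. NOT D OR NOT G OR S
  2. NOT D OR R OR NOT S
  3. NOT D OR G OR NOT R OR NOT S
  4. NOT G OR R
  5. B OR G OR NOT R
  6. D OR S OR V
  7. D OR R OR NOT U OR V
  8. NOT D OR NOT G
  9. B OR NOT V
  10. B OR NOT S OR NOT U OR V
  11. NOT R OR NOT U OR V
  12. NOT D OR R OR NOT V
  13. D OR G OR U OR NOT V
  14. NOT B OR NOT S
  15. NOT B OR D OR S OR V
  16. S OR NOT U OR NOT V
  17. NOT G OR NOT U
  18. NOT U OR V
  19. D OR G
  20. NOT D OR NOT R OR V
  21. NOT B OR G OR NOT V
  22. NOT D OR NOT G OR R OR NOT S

Set V = False.
  then (NOT U OR V) forces U = False.
Set G = False.
  then (D OR G) forces D = True.
  then (NOT D OR NOT R OR V) forces R = False.
  then (NOT D OR R OR NOT S) forces S = False.
Set B = True.
All clauses satisfied.

V = False, G = False, R = False, S = False, B = True, D = True, U = False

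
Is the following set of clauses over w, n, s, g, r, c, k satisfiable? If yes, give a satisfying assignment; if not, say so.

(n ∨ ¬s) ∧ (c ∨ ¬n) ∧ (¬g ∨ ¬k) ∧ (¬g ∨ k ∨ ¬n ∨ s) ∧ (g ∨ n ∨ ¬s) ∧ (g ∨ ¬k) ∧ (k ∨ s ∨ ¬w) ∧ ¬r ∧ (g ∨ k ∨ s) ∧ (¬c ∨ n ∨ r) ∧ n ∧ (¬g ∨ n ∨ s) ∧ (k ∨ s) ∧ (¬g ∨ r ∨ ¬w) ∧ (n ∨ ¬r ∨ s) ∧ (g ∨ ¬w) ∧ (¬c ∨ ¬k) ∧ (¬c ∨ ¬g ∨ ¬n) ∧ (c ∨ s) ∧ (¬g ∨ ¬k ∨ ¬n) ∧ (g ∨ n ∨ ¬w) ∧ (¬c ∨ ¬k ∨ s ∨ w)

w = False, n = True, s = True, g = False, r = False, c = True, k = False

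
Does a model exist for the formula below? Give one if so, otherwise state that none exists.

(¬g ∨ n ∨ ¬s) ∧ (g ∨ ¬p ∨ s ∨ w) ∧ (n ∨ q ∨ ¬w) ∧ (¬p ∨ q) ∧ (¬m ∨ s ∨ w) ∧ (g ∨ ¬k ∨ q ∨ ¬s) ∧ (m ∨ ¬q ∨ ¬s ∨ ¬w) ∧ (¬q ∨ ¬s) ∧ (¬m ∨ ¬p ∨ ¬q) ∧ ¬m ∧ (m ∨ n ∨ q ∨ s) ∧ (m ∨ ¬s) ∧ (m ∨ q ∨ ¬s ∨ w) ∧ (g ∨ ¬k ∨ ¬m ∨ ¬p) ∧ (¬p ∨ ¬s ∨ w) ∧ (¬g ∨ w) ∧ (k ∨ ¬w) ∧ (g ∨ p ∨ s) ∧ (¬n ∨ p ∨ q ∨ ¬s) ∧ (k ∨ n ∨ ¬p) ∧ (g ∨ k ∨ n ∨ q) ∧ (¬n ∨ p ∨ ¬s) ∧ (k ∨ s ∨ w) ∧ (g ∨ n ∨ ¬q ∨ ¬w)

w = True; q = True; m = False; p = True; g = False; n = True; s = False; k = True

Unit clause (¬m) forces m = False.
In (m ∨ ¬s) only ¬s is left, so s = False.
Try w = False:
  (¬g ∨ w) forces g = False.
  (g ∨ ¬p ∨ s ∨ w) forces p = False.
  clause (g ∨ p ∨ s) is falsified — backtrack.
So w = True.
  then (k ∨ ¬w) forces k = True.
Set q = True.
Set p = True.
Set g = False.
  then (g ∨ n ∨ ¬q ∨ ¬w) forces n = True.
All clauses satisfied.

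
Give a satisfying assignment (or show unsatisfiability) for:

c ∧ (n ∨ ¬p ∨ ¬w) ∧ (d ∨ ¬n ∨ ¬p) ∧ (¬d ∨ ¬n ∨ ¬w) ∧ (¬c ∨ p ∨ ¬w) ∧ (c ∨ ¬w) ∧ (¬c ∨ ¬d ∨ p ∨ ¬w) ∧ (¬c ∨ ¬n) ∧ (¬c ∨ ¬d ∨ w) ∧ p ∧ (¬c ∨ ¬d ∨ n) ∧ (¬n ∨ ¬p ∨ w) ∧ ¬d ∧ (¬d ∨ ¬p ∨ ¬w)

w: False; d: False; c: True; n: False; p: True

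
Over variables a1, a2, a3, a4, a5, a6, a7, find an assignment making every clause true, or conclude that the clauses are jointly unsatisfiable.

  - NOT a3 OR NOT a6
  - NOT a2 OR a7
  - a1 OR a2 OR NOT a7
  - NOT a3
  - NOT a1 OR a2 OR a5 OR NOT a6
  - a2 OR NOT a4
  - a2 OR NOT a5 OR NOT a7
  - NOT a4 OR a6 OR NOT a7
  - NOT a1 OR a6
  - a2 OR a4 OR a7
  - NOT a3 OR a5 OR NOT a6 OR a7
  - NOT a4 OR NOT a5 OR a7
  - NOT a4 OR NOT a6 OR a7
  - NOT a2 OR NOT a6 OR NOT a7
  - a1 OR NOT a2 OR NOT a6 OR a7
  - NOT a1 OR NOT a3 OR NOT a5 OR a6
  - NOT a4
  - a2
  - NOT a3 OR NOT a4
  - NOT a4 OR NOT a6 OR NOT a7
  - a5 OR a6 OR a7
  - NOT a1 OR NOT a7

a1 = False; a2 = True; a3 = False; a4 = False; a5 = False; a6 = False; a7 = True

Unit clause (NOT a3) forces a3 = False.
Unit clause (NOT a4) forces a4 = False.
Unit clause (a2) forces a2 = True.
In (NOT a2 OR a7) only a7 is left, so a7 = True.
In (NOT a2 OR NOT a6 OR NOT a7) only NOT a6 is left, so a6 = False.
In (NOT a1 OR NOT a7) only NOT a1 is left, so a1 = False.
Set a5 = False.
All clauses satisfied.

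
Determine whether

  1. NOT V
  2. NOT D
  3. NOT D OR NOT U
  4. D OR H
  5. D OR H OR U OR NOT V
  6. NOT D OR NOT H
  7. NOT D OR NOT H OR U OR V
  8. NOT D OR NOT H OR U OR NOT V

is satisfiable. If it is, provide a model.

D = False, V = False, U = True, H = True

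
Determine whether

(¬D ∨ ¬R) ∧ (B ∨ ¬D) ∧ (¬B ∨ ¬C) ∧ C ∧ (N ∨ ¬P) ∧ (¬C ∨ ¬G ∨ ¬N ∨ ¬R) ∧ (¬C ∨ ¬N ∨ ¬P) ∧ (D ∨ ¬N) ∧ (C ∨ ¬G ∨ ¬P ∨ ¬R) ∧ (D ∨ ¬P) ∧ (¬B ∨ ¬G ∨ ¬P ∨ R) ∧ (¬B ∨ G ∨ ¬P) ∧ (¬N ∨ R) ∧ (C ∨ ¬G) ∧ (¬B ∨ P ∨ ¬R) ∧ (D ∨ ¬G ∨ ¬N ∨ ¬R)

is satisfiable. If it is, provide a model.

Unit clause (C) forces C = True.
In (¬B ∨ ¬C) only ¬B is left, so B = False.
In (B ∨ ¬D) only ¬D is left, so D = False.
In (D ∨ ¬N) only ¬N is left, so N = False.
In (D ∨ ¬P) only ¬P is left, so P = False.
Set G = False.
Set R = True.
All clauses satisfied.

C=T, B=F, D=F, P=F, N=F, G=F, R=T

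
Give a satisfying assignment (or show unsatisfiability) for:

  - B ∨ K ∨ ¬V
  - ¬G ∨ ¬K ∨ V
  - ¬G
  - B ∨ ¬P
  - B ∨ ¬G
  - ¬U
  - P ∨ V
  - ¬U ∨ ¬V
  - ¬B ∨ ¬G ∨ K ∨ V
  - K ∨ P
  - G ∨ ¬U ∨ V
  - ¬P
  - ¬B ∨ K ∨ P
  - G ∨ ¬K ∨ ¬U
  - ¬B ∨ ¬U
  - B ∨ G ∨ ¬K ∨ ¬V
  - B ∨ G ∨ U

Unit clause (¬G) forces G = False.
Unit clause (¬U) forces U = False.
Unit clause (¬P) forces P = False.
In (B ∨ G ∨ U) only B is left, so B = True.
In (P ∨ V) only V is left, so V = True.
In (K ∨ P) only K is left, so K = True.
All clauses satisfied.

P = False, G = False, V = True, K = True, U = False, B = True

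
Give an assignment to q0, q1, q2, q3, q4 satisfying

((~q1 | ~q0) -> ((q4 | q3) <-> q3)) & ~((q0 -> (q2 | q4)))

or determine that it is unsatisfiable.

q0=T, q1=T, q2=F, q3=T, q4=F

  (~q1 | ~q0) -> ((q4 | q3) <-> q3) = True
    ~q1 | ~q0 = False
      ~q1 = False
      ~q0 = False
    (q4 | q3) <-> q3 = True
      q4 | q3 = True
  ~((q0 -> (q2 | q4))) = True
    q0 -> (q2 | q4) = False
      q2 | q4 = False
Both conjuncts True, so the formula holds.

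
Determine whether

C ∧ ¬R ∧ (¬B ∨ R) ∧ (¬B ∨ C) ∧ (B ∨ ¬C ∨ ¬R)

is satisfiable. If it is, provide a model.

R: False; C: True; B: False

Unit clause (C) forces C = True.
Unit clause (¬R) forces R = False.
In (¬B ∨ R) only ¬B is left, so B = False.
Check each clause:
  (C): C holds.
  (¬R): ¬R holds.
  (¬B ∨ R): ¬B holds.
  (¬B ∨ C): ¬B holds.
  (B ∨ ¬C ∨ ¬R): ¬R holds.
All clauses satisfied.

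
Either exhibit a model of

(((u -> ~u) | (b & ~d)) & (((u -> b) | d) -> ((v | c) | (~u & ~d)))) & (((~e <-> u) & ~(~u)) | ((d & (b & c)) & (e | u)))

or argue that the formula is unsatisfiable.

c = True, b = True, d = True, u = False, v = True, e = True

  ((u -> ~u) | (b & ~d)) & (((u -> b) | d) -> ((v | c) | (~u & ~d))) = True
    (u -> ~u) | (b & ~d) = True
      u -> ~u = True
        ~u = True
      b & ~d = False
        ~d = False
    ((u -> b) | d) -> ((v | c) | (~u & ~d)) = True
      (u -> b) | d = True
        u -> b = True
      (v | c) | (~u & ~d) = True
        v | c = True
        ~u & ~d = False
          ~u = True
          ~d = False
  ((~e <-> u) & ~(~u)) | ((d & (b & c)) & (e | u)) = True
    (~e <-> u) & ~(~u) = False
      ~e <-> u = True
        ~e = False
      ~(~u) = False
        ~u = True
    (d & (b & c)) & (e | u) = True
      d & (b & c) = True
        b & c = True
      e | u = True
Both conjuncts True, so the formula holds.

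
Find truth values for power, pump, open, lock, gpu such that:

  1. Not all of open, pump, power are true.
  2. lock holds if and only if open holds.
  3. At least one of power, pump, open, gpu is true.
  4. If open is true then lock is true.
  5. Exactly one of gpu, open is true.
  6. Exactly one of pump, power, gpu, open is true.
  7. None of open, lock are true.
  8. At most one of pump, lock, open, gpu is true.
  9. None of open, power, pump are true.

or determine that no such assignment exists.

power: False, pump: False, open: False, lock: False, gpu: True

  (1) {open, pump, power}: 0/3 true — not all ✓
  (2) lock=F, open=F — same ✓
  (3) {power, pump, open, gpu}: 1 true — at least one ✓
  (4) open=F ⇒ lock: vacuous ✓
  (5) {gpu, open}: 1 true — exactly one ✓
  (6) {pump, power, gpu, open}: 1 true — exactly one ✓
  (7) {open, lock}: 0 true — none ✓
  (8) {pump, lock, open, gpu}: 1 true — at most one ✓
  (9) {open, power, pump}: 0 true — none ✓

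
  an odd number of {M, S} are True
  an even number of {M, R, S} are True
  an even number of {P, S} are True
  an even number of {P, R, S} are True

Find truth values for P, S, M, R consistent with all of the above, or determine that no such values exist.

Unsatisfiable

Adding constraints 1, 2, 3, 4 mod 2: every variable appears an even number of times on the left, so the left side is 0.
But the right sides sum to 1 (mod 2). 0 ≠ 1 — the system is inconsistent.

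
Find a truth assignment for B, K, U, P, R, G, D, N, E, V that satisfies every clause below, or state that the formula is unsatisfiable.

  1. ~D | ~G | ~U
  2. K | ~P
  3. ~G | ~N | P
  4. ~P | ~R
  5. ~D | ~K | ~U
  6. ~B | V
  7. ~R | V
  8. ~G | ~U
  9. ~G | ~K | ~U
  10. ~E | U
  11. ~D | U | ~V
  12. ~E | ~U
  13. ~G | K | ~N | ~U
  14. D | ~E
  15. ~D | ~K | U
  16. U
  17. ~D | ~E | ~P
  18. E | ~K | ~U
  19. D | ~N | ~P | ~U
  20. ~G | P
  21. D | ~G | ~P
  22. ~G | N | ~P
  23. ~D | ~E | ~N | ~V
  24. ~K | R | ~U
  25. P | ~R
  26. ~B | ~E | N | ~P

Unit clause (U) forces U = True.
In (~G | ~U) only ~G is left, so G = False.
In (~E | ~U) only ~E is left, so E = False.
In (E | ~K | ~U) only ~K is left, so K = False.
In (K | ~P) only ~P is left, so P = False.
In (P | ~R) only ~R is left, so R = False.
Set B = False.
Set D = False.
Set N = True.
Set V = True.
All clauses satisfied.

B=F, K=F, U=T, P=F, R=F, G=F, D=F, N=T, E=F, V=T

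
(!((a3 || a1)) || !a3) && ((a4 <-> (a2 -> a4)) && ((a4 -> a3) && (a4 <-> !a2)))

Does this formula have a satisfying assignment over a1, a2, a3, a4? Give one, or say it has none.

a1=F, a2=T, a3=F, a4=F

  !((a3 || a1)) || !a3 = True
    !((a3 || a1)) = True
      a3 || a1 = False
    !a3 = True
  (a4 <-> (a2 -> a4)) && ((a4 -> a3) && (a4 <-> !a2)) = True
    a4 <-> (a2 -> a4) = True
      a2 -> a4 = False
    (a4 -> a3) && (a4 <-> !a2) = True
      a4 -> a3 = True
      a4 <-> !a2 = True
        !a2 = False
Both conjuncts True, so the formula holds.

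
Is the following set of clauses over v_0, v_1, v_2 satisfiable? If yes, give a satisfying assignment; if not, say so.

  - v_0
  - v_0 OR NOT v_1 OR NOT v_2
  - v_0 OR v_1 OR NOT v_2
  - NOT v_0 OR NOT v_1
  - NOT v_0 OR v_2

v_0=T; v_1=F; v_2=T

Unit clause (v_0) forces v_0 = True.
In (NOT v_0 OR NOT v_1) only NOT v_1 is left, so v_1 = False.
In (NOT v_0 OR v_2) only v_2 is left, so v_2 = True.
All clauses satisfied.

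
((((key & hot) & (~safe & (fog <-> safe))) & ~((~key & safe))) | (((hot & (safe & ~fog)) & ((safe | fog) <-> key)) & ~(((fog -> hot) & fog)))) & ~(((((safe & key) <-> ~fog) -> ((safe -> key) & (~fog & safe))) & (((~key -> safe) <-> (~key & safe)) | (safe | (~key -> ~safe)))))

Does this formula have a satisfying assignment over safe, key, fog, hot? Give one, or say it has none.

Case safe = True: the formula simplifies to (((hot & ~fog) & key) & ~(((fog -> hot) & fog))) & ~(((key <-> ~fog) -> (key & ~fog))).
  fog = True: the conjunct ~fog is False.
  fog = False: simplifies to (hot & key) & ~((key -> key)).
    key = True: the conjunct ~((key -> key)) becomes ~((True -> True)) = False.
    key = False: the conjunct key is False.
Case safe = False: the formula simplifies to ((key & hot) & ~fog) & ~(~fog).
  fog = True: the conjunct ~fog is False.
  fog = False: the conjunct ~(~fog) becomes ~(~False) = False.
Both cases fail — unsatisfiable.

No satisfying assignment exists.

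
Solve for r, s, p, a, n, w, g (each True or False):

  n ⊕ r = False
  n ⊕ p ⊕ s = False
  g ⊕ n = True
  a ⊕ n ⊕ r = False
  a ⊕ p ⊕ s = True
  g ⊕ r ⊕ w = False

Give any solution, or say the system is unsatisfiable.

r = True, s = False, p = True, a = False, n = True, w = True, g = False

n ⊕ r = T ⊕ T = False ✓
n ⊕ p ⊕ s = T ⊕ T ⊕ F = False ✓
g ⊕ n = F ⊕ T = True ✓
a ⊕ n ⊕ r = F ⊕ T ⊕ T = False ✓
a ⊕ p ⊕ s = F ⊕ T ⊕ F = True ✓
g ⊕ r ⊕ w = F ⊕ T ⊕ T = False ✓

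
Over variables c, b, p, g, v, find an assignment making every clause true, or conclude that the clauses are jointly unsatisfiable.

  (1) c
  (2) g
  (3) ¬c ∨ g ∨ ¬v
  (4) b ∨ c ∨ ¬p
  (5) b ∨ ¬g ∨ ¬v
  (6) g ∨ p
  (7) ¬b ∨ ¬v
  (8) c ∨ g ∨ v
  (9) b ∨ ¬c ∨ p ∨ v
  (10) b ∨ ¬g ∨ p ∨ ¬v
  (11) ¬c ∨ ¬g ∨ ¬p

c = True, b = True, p = False, g = True, v = False

Unit clause (c) forces c = True.
Unit clause (g) forces g = True.
In (¬c ∨ ¬g ∨ ¬p) only ¬p is left, so p = False.
Try b = False:
  (b ∨ ¬g ∨ ¬v) forces v = False.
  clause (b ∨ ¬c ∨ p ∨ v) is falsified — backtrack.
So b = True.
  then (¬b ∨ ¬v) forces v = False.
All clauses satisfied.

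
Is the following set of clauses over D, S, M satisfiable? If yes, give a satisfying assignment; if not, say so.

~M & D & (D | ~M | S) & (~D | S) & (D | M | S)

D = True; S = True; M = False

Unit clause (~M) forces M = False.
Unit clause (D) forces D = True.
In (~D | S) only S is left, so S = True.
Check each clause:
  (~M): ~M holds.
  (D): D holds.
  (D | ~M | S): D holds.
  (~D | S): S holds.
  (D | M | S): D holds.
All clauses satisfied.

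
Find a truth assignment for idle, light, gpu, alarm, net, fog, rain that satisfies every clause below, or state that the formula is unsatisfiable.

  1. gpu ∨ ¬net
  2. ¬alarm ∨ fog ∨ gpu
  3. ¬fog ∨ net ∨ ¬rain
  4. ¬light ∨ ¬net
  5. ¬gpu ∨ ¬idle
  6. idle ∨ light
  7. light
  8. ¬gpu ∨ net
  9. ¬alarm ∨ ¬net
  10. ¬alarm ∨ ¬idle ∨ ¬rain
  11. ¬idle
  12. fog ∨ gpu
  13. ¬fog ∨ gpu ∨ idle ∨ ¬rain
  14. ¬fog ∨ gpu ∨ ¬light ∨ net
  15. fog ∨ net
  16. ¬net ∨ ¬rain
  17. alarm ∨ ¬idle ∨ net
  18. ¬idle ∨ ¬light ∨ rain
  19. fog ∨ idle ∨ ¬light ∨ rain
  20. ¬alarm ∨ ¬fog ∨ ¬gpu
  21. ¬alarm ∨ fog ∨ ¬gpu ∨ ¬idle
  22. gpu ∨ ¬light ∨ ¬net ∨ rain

Case idle = True:
  Clause (¬idle) is falsified — contradiction.
Case idle = False:
  (idle ∨ light) forces light = True.
  (¬light ∨ ¬net) forces net = False.
  (¬gpu ∨ net) forces gpu = False.
  (fog ∨ gpu) forces fog = True.
  Clause (¬fog ∨ gpu ∨ ¬light ∨ net) is falsified — contradiction.
Both cases fail, so the formula is unsatisfiable.

UNSATISFIABLE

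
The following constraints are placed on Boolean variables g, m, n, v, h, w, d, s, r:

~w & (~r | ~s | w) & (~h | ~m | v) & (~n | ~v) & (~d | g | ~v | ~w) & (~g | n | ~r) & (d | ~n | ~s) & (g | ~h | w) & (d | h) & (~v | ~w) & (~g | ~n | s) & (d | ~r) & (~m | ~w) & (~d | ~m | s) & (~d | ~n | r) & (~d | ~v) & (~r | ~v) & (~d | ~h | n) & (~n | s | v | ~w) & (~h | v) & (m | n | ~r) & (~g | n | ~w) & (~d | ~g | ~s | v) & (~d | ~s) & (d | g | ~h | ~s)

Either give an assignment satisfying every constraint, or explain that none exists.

g = True, m = True, n = False, v = True, h = True, w = False, d = False, s = True, r = False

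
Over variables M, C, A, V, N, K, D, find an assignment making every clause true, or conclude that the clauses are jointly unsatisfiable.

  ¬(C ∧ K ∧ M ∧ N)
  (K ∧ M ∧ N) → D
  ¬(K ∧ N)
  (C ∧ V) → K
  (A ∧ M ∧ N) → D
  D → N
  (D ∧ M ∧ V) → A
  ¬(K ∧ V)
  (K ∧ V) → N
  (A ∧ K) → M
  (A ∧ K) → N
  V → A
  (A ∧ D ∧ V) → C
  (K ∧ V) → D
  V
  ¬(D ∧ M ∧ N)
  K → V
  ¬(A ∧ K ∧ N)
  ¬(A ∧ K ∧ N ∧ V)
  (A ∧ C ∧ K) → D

Unit clause (V) forces V = True.
In (A ∨ ¬V) only A is left, so A = True.
In (¬K ∨ ¬V) only ¬K is left, so K = False.
In (¬C ∨ K ∨ ¬V) only ¬C is left, so C = False.
In (¬A ∨ C ∨ ¬D ∨ ¬V) only ¬D is left, so D = False.
Set M = True.
  then (¬A ∨ D ∨ ¬M ∨ ¬N) forces N = False.
All clauses satisfied.

M = True; C = False; A = True; V = True; N = False; K = False; D = False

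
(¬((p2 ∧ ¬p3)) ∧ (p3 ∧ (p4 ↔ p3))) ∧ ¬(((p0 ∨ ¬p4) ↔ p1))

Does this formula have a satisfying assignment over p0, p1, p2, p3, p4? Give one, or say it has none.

p0=F, p1=T, p2=F, p3=T, p4=T

  ¬((p2 ∧ ¬p3)) ∧ (p3 ∧ (p4 ↔ p3)) = True
    ¬((p2 ∧ ¬p3)) = True
      p2 ∧ ¬p3 = False
        ¬p3 = False
    p3 ∧ (p4 ↔ p3) = True
      p4 ↔ p3 = True
  ¬(((p0 ∨ ¬p4) ↔ p1)) = True
    (p0 ∨ ¬p4) ↔ p1 = False
      p0 ∨ ¬p4 = False
        ¬p4 = False
Both conjuncts True, so the formula holds.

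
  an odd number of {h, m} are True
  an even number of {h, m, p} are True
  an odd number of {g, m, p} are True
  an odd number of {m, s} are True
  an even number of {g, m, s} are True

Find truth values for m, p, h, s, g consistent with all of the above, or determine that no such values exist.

m = True; p = True; h = False; s = False; g = True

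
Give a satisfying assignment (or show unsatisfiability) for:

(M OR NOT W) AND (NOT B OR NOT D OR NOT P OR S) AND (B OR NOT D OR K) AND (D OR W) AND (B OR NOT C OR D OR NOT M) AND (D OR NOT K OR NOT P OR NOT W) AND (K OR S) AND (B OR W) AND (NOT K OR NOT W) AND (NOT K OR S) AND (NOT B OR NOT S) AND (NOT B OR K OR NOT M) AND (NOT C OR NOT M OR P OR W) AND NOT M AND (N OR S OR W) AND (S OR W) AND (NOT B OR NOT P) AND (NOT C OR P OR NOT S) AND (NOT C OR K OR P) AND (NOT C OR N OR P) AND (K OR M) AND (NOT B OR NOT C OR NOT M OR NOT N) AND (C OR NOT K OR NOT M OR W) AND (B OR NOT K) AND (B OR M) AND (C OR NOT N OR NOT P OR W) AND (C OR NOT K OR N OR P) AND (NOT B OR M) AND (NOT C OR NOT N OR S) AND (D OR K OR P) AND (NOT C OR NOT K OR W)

Case M = True:
  Clause (NOT M) is falsified — contradiction.
Case M = False:
  (M OR NOT W) forces W = False.
  (D OR W) forces D = True.
  (B OR W) forces B = True.
  Clause (NOT B OR M) is falsified — contradiction.
Both cases fail, so the formula is unsatisfiable.

The formula is unsatisfiable.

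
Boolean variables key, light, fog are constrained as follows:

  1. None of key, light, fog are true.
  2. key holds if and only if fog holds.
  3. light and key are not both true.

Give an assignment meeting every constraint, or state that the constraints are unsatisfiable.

key=F; light=F; fog=F

  (1) {key, light, fog}: 0 true — none ✓
  (2) key=F, fog=F — same ✓
  (3) light=F, key=F — not both ✓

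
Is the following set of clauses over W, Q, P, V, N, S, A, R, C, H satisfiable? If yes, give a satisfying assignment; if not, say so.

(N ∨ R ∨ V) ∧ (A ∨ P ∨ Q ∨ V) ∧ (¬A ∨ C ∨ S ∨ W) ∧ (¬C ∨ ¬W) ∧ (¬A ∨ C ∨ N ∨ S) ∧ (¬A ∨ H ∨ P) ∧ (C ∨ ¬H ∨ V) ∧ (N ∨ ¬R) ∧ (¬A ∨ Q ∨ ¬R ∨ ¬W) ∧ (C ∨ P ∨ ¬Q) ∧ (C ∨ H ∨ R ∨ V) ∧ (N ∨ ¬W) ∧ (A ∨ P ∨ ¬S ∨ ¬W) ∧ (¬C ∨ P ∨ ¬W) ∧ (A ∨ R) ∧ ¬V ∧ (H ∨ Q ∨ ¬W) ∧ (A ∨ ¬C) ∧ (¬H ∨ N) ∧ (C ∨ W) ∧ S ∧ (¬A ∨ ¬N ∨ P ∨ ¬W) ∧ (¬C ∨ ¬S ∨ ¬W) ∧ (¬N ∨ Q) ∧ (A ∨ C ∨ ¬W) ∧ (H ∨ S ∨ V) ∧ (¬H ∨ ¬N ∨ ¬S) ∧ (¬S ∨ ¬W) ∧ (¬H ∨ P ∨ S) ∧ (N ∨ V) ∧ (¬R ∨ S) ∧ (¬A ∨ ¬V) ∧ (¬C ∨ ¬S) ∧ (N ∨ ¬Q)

Unsatisfiable — no assignment works.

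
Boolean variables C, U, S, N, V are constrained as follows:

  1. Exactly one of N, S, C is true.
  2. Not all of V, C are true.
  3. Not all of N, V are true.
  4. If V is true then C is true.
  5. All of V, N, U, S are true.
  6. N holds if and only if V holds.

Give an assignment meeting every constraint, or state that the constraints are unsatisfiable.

UNSATISFIABLE

Case S = True:
  (1) with S=T forces N = False.
  Constraint (5) is violated (N=F) — contradiction.
Case S = False:
  Constraint (5) is violated (S=F) — contradiction.
Both cases fail — unsatisfiable.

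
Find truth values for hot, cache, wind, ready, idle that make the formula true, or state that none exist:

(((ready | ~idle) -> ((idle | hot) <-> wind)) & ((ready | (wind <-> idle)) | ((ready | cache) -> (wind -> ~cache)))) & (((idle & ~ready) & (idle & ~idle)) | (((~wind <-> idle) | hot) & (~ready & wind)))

hot = True, cache = False, wind = True, ready = False, idle = True

  ((ready | ~idle) -> ((idle | hot) <-> wind)) & ((ready | (wind <-> idle)) | ((ready | cache) -> (wind -> ~cache))) = True
    (ready | ~idle) -> ((idle | hot) <-> wind) = True
      ready | ~idle = False
        ~idle = False
      (idle | hot) <-> wind = True
        idle | hot = True
    (ready | (wind <-> idle)) | ((ready | cache) -> (wind -> ~cache)) = True
      ready | (wind <-> idle) = True
        wind <-> idle = True
      (ready | cache) -> (wind -> ~cache) = True
        ready | cache = False
        wind -> ~cache = True
          ~cache = True
  ((idle & ~ready) & (idle & ~idle)) | (((~wind <-> idle) | hot) & (~ready & wind)) = True
    (idle & ~ready) & (idle & ~idle) = False
      idle & ~ready = True
        ~ready = True
      idle & ~idle = False
        ~idle = False
    ((~wind <-> idle) | hot) & (~ready & wind) = True
      (~wind <-> idle) | hot = True
        ~wind <-> idle = False
          ~wind = False
      ~ready & wind = True
        ~ready = True
Both conjuncts True, so the formula holds.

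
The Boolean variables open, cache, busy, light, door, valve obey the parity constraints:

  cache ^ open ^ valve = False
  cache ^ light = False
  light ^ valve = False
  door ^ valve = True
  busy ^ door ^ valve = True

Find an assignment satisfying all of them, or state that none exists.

open: False; cache: True; busy: False; light: True; door: False; valve: True

cache ^ open ^ valve = T ^ F ^ T = False ✓
cache ^ light = T ^ T = False ✓
light ^ valve = T ^ T = False ✓
door ^ valve = F ^ T = True ✓
busy ^ door ^ valve = F ^ F ^ T = True ✓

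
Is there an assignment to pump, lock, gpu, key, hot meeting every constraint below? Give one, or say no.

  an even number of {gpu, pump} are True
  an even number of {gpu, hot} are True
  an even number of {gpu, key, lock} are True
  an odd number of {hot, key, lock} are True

Adding constraints 2, 3, 4 mod 2: every variable appears an even number of times on the left, so the left side is 0.
But the right sides sum to 1 (mod 2). 0 ≠ 1 — the system is inconsistent.

UNSATISFIABLE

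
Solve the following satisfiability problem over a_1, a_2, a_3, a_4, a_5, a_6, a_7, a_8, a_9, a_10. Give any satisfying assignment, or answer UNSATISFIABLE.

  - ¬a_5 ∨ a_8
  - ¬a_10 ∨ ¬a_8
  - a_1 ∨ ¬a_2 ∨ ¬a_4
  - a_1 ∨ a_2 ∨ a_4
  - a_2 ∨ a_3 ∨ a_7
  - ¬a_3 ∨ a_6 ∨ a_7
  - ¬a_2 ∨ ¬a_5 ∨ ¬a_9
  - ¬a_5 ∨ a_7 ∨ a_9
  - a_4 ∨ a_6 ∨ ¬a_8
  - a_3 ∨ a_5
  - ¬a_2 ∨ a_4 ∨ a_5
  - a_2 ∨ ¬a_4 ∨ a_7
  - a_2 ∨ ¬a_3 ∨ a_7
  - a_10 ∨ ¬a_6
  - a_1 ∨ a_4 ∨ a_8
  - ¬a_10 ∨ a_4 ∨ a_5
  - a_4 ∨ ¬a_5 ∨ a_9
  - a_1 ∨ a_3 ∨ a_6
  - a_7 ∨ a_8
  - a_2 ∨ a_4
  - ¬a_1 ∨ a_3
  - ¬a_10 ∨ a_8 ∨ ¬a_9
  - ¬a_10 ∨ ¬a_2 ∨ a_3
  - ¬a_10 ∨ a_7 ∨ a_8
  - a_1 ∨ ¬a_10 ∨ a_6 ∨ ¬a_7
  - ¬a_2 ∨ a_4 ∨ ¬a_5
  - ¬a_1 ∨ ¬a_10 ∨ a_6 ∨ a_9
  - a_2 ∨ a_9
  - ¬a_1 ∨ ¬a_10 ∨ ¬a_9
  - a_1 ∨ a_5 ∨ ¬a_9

Set a_1 = True.
  then (¬a_1 ∨ a_3) forces a_3 = True.
Set a_2 = False.
  then (a_2 ∨ ¬a_3 ∨ a_7) forces a_7 = True.
  then (a_2 ∨ a_4) forces a_4 = True.
  then (a_2 ∨ a_9) forces a_9 = True.
  then (¬a_1 ∨ ¬a_10 ∨ ¬a_9) forces a_10 = False.
  then (a_10 ∨ ¬a_6) forces a_6 = False.
Set a_5 = False.
Set a_8 = False.
All clauses satisfied.

a_1: True, a_2: False, a_3: True, a_4: True, a_5: False, a_6: False, a_7: True, a_8: False, a_9: True, a_10: False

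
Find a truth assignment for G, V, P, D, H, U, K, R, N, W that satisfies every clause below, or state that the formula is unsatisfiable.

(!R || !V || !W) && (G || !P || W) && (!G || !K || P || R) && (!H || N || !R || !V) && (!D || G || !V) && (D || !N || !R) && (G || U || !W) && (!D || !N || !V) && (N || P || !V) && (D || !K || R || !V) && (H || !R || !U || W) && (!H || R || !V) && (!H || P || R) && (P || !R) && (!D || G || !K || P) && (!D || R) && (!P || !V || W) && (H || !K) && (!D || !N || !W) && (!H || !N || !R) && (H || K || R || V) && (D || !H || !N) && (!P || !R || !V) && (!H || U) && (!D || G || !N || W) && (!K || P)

Set G = True.
Set V = False.
Set P = True.
Set D = False.
Set H = True.
  then (D || !H || !N) forces N = False.
  then (!H || U) forces U = True.
Set K = True.
Set R = True.
Set W = False.
All clauses satisfied.

G = True; V = False; P = True; D = False; H = True; U = True; K = True; R = True; N = False; W = False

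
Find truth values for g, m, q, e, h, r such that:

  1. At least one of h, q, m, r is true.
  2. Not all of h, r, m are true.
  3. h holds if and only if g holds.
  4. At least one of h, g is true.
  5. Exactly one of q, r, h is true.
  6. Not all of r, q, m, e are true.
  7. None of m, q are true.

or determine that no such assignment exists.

g: True, m: False, q: False, e: True, h: True, r: False

  (1) {h, q, m, r}: 1 true — at least one ✓
  (2) {h, r, m}: 1/3 true — not all ✓
  (3) h=T, g=T — same ✓
  (4) {h, g}: 2 true — at least one ✓
  (5) {q, r, h}: 1 true — exactly one ✓
  (6) {r, q, m, e}: 1/4 true — not all ✓
  (7) {m, q}: 0 true — none ✓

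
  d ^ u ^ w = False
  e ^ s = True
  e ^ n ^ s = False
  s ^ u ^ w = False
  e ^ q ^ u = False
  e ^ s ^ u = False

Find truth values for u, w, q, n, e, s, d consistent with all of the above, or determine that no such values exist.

u=T, w=T, q=F, n=T, e=T, s=F, d=F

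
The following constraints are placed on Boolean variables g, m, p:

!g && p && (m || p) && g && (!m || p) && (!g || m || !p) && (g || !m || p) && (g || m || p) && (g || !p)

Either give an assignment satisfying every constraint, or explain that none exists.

UNSATISFIABLE

Case g = True:
  Clause (!g) is falsified — contradiction.
Case g = False:
  Clause (g) is falsified — contradiction.
Both cases fail, so the formula is unsatisfiable.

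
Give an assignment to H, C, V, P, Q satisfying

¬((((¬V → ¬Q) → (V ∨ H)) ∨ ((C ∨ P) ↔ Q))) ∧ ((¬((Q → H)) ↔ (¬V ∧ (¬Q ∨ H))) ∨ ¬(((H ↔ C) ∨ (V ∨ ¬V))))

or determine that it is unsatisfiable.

Case V = True: the conjunct ¬((((¬V → ¬Q) → (V ∨ H)) ∨ ((C ∨ P) ↔ Q))) becomes ¬((True ∨ ((C ∨ P) ↔ Q))) = False.
Case V = False: the formula simplifies to ¬(((¬Q → H) ∨ ((C ∨ P) ↔ Q))) ∧ (¬((Q → H)) ↔ (¬Q ∨ H)).
  Q = True: the conjunct ¬(((¬Q → H) ∨ ((C ∨ P) ↔ Q))) becomes ¬((True ∨ (C ∨ P))) = False.
  Q = False: the conjunct ¬((Q → H)) ↔ (¬Q ∨ H) becomes ¬True ↔ (True ∨ H) = False.
Both cases fail — unsatisfiable.

Unsatisfiable — no assignment works.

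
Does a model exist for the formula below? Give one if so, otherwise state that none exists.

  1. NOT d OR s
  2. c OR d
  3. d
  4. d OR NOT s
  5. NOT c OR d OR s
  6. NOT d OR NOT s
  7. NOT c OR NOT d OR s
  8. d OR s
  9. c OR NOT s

Unsatisfiable

Case d = True:
  (NOT d OR s) forces s = True.
  Clause (NOT d OR NOT s) is falsified — contradiction.
Case d = False:
  Clause (d) is falsified — contradiction.
Both cases fail, so the formula is unsatisfiable.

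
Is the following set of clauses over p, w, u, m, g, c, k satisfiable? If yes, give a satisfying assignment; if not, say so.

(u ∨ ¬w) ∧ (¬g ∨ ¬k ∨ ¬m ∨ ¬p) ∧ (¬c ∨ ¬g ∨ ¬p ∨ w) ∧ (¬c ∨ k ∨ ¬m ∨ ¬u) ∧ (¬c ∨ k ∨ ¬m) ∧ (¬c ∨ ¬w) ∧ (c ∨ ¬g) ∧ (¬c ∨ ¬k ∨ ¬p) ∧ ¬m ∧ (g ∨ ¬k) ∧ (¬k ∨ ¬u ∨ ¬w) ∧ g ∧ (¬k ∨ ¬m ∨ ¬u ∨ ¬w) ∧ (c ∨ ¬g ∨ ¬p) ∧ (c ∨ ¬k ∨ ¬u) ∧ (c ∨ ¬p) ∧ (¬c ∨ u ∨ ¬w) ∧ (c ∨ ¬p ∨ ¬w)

Unit clause (¬m) forces m = False.
Unit clause (g) forces g = True.
In (c ∨ ¬g) only c is left, so c = True.
In (¬c ∨ ¬w) only ¬w is left, so w = False.
In (¬c ∨ ¬g ∨ ¬p ∨ w) only ¬p is left, so p = False.
Set u = False.
Set k = True.
All clauses satisfied.

p = False, w = False, u = False, m = False, g = True, c = True, k = True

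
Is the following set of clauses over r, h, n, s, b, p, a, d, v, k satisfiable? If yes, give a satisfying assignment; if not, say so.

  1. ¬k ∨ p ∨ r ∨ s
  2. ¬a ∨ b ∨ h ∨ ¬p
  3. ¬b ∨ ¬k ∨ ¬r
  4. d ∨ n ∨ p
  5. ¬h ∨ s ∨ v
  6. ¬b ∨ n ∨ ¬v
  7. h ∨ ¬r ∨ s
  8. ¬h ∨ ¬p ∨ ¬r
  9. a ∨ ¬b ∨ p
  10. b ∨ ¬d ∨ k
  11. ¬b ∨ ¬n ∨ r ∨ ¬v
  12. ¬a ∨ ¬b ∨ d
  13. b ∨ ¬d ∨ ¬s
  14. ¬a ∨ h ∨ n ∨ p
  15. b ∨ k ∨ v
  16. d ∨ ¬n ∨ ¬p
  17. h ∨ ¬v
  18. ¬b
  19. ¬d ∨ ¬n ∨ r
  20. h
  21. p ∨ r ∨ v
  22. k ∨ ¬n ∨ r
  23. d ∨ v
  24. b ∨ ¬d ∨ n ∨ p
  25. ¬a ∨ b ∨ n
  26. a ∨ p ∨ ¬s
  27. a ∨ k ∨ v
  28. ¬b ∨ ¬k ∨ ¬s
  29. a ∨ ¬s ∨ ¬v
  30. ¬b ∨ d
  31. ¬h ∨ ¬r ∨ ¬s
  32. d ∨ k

Unit clause (¬b) forces b = False.
Unit clause (h) forces h = True.
Set r = True.
  then (¬h ∨ ¬p ∨ ¬r) forces p = False.
  then (¬h ∨ ¬r ∨ ¬s) forces s = False.
  then (¬h ∨ s ∨ v) forces v = True.
Try n = False:
  (d ∨ n ∨ p) forces d = True.
  clause (b ∨ ¬d ∨ n ∨ p) is falsified — backtrack.
So n = True.
Set a = True.
Set d = True.
  then (b ∨ ¬d ∨ k) forces k = True.
All clauses satisfied.

r = True, h = True, n = True, s = False, b = False, p = False, a = True, d = True, v = True, k = True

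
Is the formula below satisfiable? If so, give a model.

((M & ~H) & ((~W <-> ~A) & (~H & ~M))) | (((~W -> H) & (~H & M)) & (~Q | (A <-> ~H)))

W=T, Q=F, A=T, H=F, M=T

  ((M & ~H) & ((~W <-> ~A) & (~H & ~M))) | (((~W -> H) & (~H & M)) & (~Q | (A <-> ~H))) = True
    (M & ~H) & ((~W <-> ~A) & (~H & ~M)) = False
      M & ~H = True
        ~H = True
      (~W <-> ~A) & (~H & ~M) = False
        ~W <-> ~A = True
          ~W = False
          ~A = False
        ~H & ~M = False
          ~H = True
          ~M = False
    ((~W -> H) & (~H & M)) & (~Q | (A <-> ~H)) = True
      (~W -> H) & (~H & M) = True
        ~W -> H = True
          ~W = False
        ~H & M = True
          ~H = True
      ~Q | (A <-> ~H) = True
        ~Q = True
        A <-> ~H = True
          ~H = True
The formula evaluates to True.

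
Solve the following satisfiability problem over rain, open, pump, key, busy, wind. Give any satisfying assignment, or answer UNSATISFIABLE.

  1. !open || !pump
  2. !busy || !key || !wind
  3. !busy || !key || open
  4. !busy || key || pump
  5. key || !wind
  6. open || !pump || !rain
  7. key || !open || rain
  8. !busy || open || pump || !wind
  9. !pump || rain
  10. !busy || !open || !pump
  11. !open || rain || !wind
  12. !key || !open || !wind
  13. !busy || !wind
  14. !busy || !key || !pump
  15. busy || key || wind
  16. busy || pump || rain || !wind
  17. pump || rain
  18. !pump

rain = True, open = False, pump = False, key = True, busy = False, wind = False

Unit clause (!pump) forces pump = False.
In (pump || rain) only rain is left, so rain = True.
Set open = False.
Try key = False:
  (!busy || key || pump) forces busy = False.
  (key || !wind) forces wind = False.
  clause (busy || key || wind) is falsified — backtrack.
So key = True.
  then (!busy || !key || open) forces busy = False.
Set wind = False.
All clauses satisfied.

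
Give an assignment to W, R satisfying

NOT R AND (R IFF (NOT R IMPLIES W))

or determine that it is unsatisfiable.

W = False; R = False

  NOT R = True
  R IFF (NOT R IMPLIES W) = True
    NOT R IMPLIES W = False
      NOT R = True
Both conjuncts True, so the formula holds.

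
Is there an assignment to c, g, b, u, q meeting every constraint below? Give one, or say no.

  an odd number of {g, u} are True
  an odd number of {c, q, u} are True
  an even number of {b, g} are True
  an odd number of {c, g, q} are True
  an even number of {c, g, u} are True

UNSATISFIABLE

Adding constraints 1, 2, 4 mod 2: every variable appears an even number of times on the left, so the left side is 0.
But the right sides sum to 1 (mod 2). 0 ≠ 1 — the system is inconsistent.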